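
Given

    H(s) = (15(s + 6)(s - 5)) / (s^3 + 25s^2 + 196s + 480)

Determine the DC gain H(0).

H(0) = -15/16 ≈ -0.9375

Set s = 0: H(0) = (-450) / (480) = -15/16.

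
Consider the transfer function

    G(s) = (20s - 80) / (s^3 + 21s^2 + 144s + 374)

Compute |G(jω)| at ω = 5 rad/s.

|G(j5)| ≈ 0.2086

Substitute s = j5: numerator = -80 + j100, denominator = -151 + j595.
|G(j5)| = |-80 + j100| / |-151 + j595| = 128.06 / 613.86 ≈ 0.2086.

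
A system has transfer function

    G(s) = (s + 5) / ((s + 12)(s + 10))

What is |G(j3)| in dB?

Substitute s = j3: numerator = 5 + j3, denominator = 111 + j66.
|G(j3)| = |5 + j3| / |111 + j66| = 5.8310 / 129.14 ≈ 0.04515.
In decibels: 20·log₁₀(0.04515) ≈ -26.9 dB.

|G(j3)|_dB ≈ -26.9 dB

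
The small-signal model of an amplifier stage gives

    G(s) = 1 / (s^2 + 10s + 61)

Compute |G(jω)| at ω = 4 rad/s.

Substitute s = j4: numerator = 1, denominator = 45 + j40.
|G(j4)| = |1| / |45 + j40| = 1 / 60.208 ≈ 0.01661.

|G(j4)| ≈ 0.01661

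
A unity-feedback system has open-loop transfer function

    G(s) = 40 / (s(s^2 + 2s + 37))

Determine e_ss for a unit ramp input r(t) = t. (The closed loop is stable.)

e_ss = 0.9250

G(s) has one pole at the origin.
This is a Type 1 system. Kv = lim_{s→0} s·G(s) = 40/37.
e_ss = 1/Kv = 1/(40/37) = 37/40 ≈ 0.9250.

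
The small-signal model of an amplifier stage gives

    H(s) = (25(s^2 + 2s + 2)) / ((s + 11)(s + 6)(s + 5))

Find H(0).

H(0) = 5/33 ≈ 0.1515

At s = 0 each factor (s + a) contributes a and each (s^2 + bs + c) contributes c.
H(0) = 25·(2) / ((11) · (6) · (5)) = 50/330 = 5/33.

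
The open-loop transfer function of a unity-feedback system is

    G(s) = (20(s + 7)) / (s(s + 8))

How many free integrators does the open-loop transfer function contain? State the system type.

The denominator has 1 factor of s at the origin (free integrator), so this is a Type 1 system.

Type 1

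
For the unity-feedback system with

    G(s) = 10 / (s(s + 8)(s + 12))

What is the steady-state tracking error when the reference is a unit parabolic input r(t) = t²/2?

G(s) has one pole at the origin.
This is a Type 1 system; Ka = lim_{s→0} s^2·G(s) = 0, so the steady-state error for a parabola input is infinite.

e_ss = ∞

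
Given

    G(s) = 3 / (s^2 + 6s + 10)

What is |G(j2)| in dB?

|G(j2)|_dB ≈ -13.0 dB

Substitute s = j2: numerator = 3, denominator = 6 + j12.
|G(j2)| = |3| / |6 + j12| = 3 / 13.416 ≈ 0.2236.
In decibels: 20·log₁₀(0.2236) ≈ -13.0 dB.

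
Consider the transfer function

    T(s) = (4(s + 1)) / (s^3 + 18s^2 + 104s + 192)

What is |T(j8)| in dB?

Substitute s = j8: numerator = 4 + j32, denominator = -960 + j320.
|T(j8)| = |4 + j32| / |-960 + j320| = 32.249 / 1011.9 ≈ 0.03187.
In decibels: 20·log₁₀(0.03187) ≈ -29.9 dB.

|T(j8)|_dB ≈ -29.9 dB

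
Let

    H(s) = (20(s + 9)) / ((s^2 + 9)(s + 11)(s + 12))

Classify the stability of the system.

marginally stable

The poles can be read from the denominator factors: s = ±3j, -11, -12.
Since the simple pole(s) at s = ±3j lie on the jω-axis with none in the right half-plane, the system is marginally stable.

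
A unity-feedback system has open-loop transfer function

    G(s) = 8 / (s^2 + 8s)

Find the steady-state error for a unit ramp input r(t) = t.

G(s) has one pole at the origin.
This is a Type 1 system. Kv = lim_{s→0} s·G(s) = 8/8 = 1.
e_ss = 1/Kv = 1/(1) = 1.

e_ss = 1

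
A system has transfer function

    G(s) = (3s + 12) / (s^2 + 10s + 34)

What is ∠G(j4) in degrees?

∠G(j4) ≈ -20.77°

At s = j4: numerator = 12 + j12, denominator = 18 + j40.
∠G = ∠num − ∠den = 45° − (65.772°) = -20.77°.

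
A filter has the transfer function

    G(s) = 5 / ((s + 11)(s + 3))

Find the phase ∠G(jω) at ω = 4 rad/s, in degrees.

At s = j4: numerator = 5, denominator = 17 + j56.
∠G = ∠num − ∠den = 0° − (73.113°) = -73.11°.

∠G(j4) ≈ -73.11°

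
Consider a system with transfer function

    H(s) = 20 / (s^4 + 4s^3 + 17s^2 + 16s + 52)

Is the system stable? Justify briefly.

The denominator s^4 + 4s^3 + 17s^2 + 16s + 52 factors as (s^2 + 4)(s^2 + 4s + 13), giving poles at s = ±2j, -2 ± 3j.
Since the simple pole(s) at s = 2j, -2j lie on the jω-axis with none in the right half-plane, the system is marginally stable.

marginally stable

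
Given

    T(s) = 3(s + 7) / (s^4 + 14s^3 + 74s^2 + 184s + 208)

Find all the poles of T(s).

The poles are the roots of the denominator s^4 + 14s^3 + 74s^2 + 184s + 208 = 0.
No real roots exist; factor into two real quadratics: (s^2 + 10s + 26)(s^2 + 4s + 8) = 0.
Each quadratic gives a conjugate pair via the quadratic formula.

s = -5 ± j, -2 ± 2j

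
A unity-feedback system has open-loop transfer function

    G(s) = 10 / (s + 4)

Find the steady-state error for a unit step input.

e_ss = 0.2857

G(s) has no poles at the origin.
This is a Type 0 system. Kp = lim_{s→0} G(s) = 10/4 = 5/2.
e_ss = 1/(1 + Kp) = 1/(1 + 5/2) = 2/7 ≈ 0.2857.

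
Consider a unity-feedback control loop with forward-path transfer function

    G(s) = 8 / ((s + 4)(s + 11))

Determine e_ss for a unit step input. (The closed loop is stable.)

e_ss = 0.8462

G(s) has no poles at the origin.
This is a Type 0 system. Kp = lim_{s→0} G(s) = 8/44 = 2/11.
e_ss = 1/(1 + Kp) = 1/(1 + 2/11) = 11/13 ≈ 0.8462.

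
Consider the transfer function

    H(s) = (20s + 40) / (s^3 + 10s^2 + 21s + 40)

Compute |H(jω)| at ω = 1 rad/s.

|H(j1)| ≈ 1.240

Substitute s = j1: numerator = 40 + j20, denominator = 30 + j20.
|H(j1)| = |40 + j20| / |30 + j20| = 44.721 / 36.056 ≈ 1.240.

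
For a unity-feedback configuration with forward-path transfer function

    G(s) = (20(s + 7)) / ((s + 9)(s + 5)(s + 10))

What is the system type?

Type 0

The denominator has no factor of s at the origin — no free integrator — so this is a Type 0 system.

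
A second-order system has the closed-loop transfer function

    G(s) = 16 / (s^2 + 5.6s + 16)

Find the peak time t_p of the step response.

Comparing s^2 + 5.6s + 16 to s^2 + 2ζωₙs + ωₙ²: ωₙ = 4 rad/s and ζ = 5.6/(2·4) = 0.7.
ζωₙ = 5.6/2 = 2.8, so ω_d = ωₙ√(1−ζ²) = √(ωₙ² − (ζωₙ)²) = √(16 − 2.8²) = √8.16 ≈ 2.857 rad/s.
t_p = π/ω_d = π/2.857 ≈ 1.100 s.

t_p ≈ 1.100 s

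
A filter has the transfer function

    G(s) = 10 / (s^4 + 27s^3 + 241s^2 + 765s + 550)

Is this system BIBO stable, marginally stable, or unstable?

The denominator s^4 + 27s^3 + 241s^2 + 765s + 550 factors as (s + 11)(s + 5)(s + 1)(s + 10), giving poles at s = -11, -5, -1, -10.
Since all poles lie strictly in the left half-plane, the system is stable.

stable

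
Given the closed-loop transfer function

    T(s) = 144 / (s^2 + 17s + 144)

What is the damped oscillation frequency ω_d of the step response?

ω_d ≈ 8.471 rad/s

Comparing s^2 + 17s + 144 to s^2 + 2ζωₙs + ωₙ²: ωₙ = 12 rad/s and ζ = 17/(2·12) ≈ 0.7083.
ζωₙ = 17/2 = 8.5, so ω_d = ωₙ√(1−ζ²) = √(ωₙ² − (ζωₙ)²) = √(144 − 8.5²) = √71.75 ≈ 8.471 rad/s.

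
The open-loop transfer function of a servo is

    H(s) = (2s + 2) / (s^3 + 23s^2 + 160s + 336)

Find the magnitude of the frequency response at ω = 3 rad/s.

Substitute s = j3: numerator = 2 + j6, denominator = 129 + j453.
|H(j3)| = |2 + j6| / |129 + j453| = 6.3246 / 471.01 ≈ 0.01343.

|H(j3)| ≈ 0.01343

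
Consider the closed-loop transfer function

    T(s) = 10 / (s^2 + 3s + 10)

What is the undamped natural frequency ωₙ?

ωₙ ≈ 3.162 rad/s

Compare the denominator to the standard form s^2 + 2ζωₙs + ωₙ².
ωₙ² = 10, so ωₙ = √10 ≈ 3.162 rad/s.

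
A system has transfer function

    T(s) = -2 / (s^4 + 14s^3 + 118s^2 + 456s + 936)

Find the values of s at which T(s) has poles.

The poles are the roots of the denominator s^4 + 14s^3 + 118s^2 + 456s + 936 = 0.
No real roots exist; factor into two real quadratics: (s^2 + 8s + 52)(s^2 + 6s + 18) = 0.
Each quadratic gives a conjugate pair via the quadratic formula.

s = -4 + 6j, -4 - 6j, -3 + 3j, -3 - 3j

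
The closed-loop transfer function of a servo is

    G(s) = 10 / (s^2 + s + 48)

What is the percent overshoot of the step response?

%OS ≈ 79.7%

Comparing s^2 + s + 48 to s^2 + 2ζωₙs + ωₙ²: ωₙ = √48 ≈ 6.928 rad/s and ζ = 1/(2·√48) ≈ 0.07217.
%OS = 100·exp(−πζ/√(1−ζ²)) = 100·exp(−π·0.07217/√(1−0.07217²)) ≈ 79.7%.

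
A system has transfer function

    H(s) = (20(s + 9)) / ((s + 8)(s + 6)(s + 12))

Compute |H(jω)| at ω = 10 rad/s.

|H(j10)| ≈ 0.1153

Substitute s = j10: numerator = 180 + j200, denominator = -2024 + j1160.
|H(j10)| = |180 + j200| / |-2024 + j1160| = 269.07 / 2332.8 ≈ 0.1153.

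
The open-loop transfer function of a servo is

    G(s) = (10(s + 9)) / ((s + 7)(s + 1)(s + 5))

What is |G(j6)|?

Substitute s = j6: numerator = 90 + j60, denominator = -433 + j66.
|G(j6)| = |90 + j60| / |-433 + j66| = 108.17 / 438.00 ≈ 0.2470.

|G(j6)| ≈ 0.2470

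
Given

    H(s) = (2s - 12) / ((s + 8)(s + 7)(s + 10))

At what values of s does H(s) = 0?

s = 6

Set the numerator to zero: 2s - 12 = 0, i.e. 2·(s - 6) = 0.
So s = 6.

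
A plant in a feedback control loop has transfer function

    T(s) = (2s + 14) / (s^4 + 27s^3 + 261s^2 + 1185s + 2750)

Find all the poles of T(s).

The poles are the roots of the denominator s^4 + 27s^3 + 261s^2 + 1185s + 2750 = 0.
Trying s = -11: the polynomial evaluates to 0, so (s + 11) is a factor.
Dividing out leaves s^3 + 16s^2 + 85s + 250 = 0.
This factors further as (s^2 + 6s + 25)(s + 10) = 0.

s = -3 + 4j, -3 - 4j, -11, -10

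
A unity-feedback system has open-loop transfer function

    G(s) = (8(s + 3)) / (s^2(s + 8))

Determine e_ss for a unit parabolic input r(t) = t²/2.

e_ss = 0.3333

G(s) has 2 poles at the origin.
This is a Type 2 system. Ka = lim_{s→0} s^2·G(s) = 24/8 = 3.
e_ss = 1/Ka = 1/(3) = 1/3 ≈ 0.3333.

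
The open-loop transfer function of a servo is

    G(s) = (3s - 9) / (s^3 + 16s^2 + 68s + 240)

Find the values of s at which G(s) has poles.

s = -2 + 4j, -2 - 4j, -12

The poles are the roots of the denominator s^3 + 16s^2 + 68s + 240 = 0.
Trying s = -12: the polynomial evaluates to 0, so (s + 12) is a factor.
Dividing out leaves s^2 + 4s + 20 = 0.
The quadratic formula then gives s = -2 ± 4j.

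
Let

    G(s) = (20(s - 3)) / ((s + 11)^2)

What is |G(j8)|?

Substitute s = j8: numerator = -60 + j160, denominator = 57 + j176.
|G(j8)| = |-60 + j160| / |57 + j176| = 170.88 / 185 ≈ 0.9237.

|G(j8)| ≈ 0.9237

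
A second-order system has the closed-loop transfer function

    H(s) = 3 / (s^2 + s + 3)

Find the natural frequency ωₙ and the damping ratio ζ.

Compare the denominator to the standard form s^2 + 2ζωₙs + ωₙ².
ωₙ² = 3, so ωₙ = √3 ≈ 1.732 rad/s.
2ζωₙ = 1, so ζ = 1/(2·√3) ≈ 0.2887.
With ζ = 0.2887 the response is underdamped.

ωₙ ≈ 1.732 rad/s, ζ ≈ 0.2887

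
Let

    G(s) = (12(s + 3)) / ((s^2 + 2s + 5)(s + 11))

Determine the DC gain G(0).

G(0) = 36/55 ≈ 0.6545

At s = 0 each factor (s + a) contributes a and each (s^2 + bs + c) contributes c.
G(0) = 12·(3) / ((5) · (11)) = 36/55 = 36/55.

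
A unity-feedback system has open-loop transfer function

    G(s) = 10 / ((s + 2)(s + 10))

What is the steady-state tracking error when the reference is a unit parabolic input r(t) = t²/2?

e_ss = ∞

G(s) has no poles at the origin.
This is a Type 0 system; Ka = lim_{s→0} s^2·G(s) = 0, so the steady-state error for a parabola input is infinite.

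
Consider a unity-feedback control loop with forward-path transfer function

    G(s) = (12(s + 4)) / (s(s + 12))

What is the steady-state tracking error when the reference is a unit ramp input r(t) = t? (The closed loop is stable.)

e_ss = 0.2500

G(s) has one pole at the origin.
This is a Type 1 system. Kv = lim_{s→0} s·G(s) = 48/12 = 4.
e_ss = 1/Kv = 1/(4) = 1/4 ≈ 0.2500.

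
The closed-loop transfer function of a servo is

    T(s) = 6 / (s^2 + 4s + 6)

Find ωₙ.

Compare the denominator to the standard form s^2 + 2ζωₙs + ωₙ².
ωₙ² = 6, so ωₙ = √6 ≈ 2.449 rad/s.

ωₙ ≈ 2.449 rad/s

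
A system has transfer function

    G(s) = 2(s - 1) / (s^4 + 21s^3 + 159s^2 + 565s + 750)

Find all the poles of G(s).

s = -4 + 3j, -4 - 3j, -3, -10

The poles are the roots of the denominator s^4 + 21s^3 + 159s^2 + 565s + 750 = 0.
Trying s = -3: the polynomial evaluates to 0, so (s + 3) is a factor.
Dividing out leaves s^3 + 18s^2 + 105s + 250 = 0.
This factors further as (s^2 + 8s + 25)(s + 10) = 0.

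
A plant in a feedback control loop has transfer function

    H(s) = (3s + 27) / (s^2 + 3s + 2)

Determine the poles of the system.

The poles are the roots of the denominator s^2 + 3s + 2 = 0.
Factoring: (s + 1)(s + 2) = 0, so s = -1 and s = -2.

s = -1, -2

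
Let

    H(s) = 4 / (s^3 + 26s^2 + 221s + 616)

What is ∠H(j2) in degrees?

At s = j2: numerator = 4, denominator = 512 + j434.
∠H = ∠num − ∠den = 0° − (40.286°) = -40.29°.

∠H(j2) ≈ -40.29°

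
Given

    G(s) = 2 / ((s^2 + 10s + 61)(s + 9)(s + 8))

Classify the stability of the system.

stable

The poles can be read from the denominator factors: s = -5 ± 6j, -9, -8.
Since all poles lie strictly in the left half-plane, the system is stable.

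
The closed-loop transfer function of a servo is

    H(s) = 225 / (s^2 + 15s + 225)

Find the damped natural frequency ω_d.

Comparing s^2 + 15s + 225 to s^2 + 2ζωₙs + ωₙ²: ωₙ = 15 rad/s and ζ = 15/(2·15) = 0.5.
ζωₙ = 15/2 = 7.5, so ω_d = ωₙ√(1−ζ²) = √(ωₙ² − (ζωₙ)²) = √(225 − 7.5²) = √168.75 ≈ 12.99 rad/s.

ω_d ≈ 12.99 rad/s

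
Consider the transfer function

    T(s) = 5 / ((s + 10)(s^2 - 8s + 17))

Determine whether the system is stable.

The poles can be read from the denominator factors: s = -10, 4 ± j.
Since the pole(s) at s = 4 ± j lie in the right half-plane, the system is unstable.

unstable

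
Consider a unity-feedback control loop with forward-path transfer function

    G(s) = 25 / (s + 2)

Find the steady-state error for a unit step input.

G(s) has no poles at the origin.
This is a Type 0 system. Kp = lim_{s→0} G(s) = 25/2.
e_ss = 1/(1 + Kp) = 1/(1 + 25/2) = 2/27 ≈ 0.07407.

e_ss = 0.07407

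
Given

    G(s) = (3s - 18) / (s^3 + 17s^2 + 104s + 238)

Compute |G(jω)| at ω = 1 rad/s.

|G(j1)| ≈ 0.07484

Substitute s = j1: numerator = -18 + j3, denominator = 221 + j103.
|G(j1)| = |-18 + j3| / |221 + j103| = 18.248 / 243.82 ≈ 0.07484.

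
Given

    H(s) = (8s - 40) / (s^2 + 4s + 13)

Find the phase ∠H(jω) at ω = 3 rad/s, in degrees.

∠H(j3) ≈ 77.47°

At s = j3: numerator = -40 + j24, denominator = 4 + j12.
∠H = ∠num − ∠den = 149.04° − (71.565°) = 77.47°.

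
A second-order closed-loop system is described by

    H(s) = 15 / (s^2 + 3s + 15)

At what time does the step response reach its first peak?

t_p ≈ 0.8798 s

Comparing s^2 + 3s + 15 to s^2 + 2ζωₙs + ωₙ²: ωₙ = √15 ≈ 3.873 rad/s and ζ = 3/(2·√15) ≈ 0.3873.
ζωₙ = 3/2 = 1.5, so ω_d = ωₙ√(1−ζ²) = √(ωₙ² − (ζωₙ)²) = √(15 − 1.5²) = √12.75 ≈ 3.571 rad/s.
t_p = π/ω_d = π/3.571 ≈ 0.8798 s.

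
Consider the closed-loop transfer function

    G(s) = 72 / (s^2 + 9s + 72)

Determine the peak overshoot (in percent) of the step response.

%OS ≈ 14.0%

Comparing s^2 + 9s + 72 to s^2 + 2ζωₙs + ωₙ²: ωₙ = √72 ≈ 8.485 rad/s and ζ = 9/(2·√72) ≈ 0.5303.
%OS = 100·exp(−πζ/√(1−ζ²)) = 100·exp(−π·0.5303/√(1−0.5303²)) ≈ 14.0%.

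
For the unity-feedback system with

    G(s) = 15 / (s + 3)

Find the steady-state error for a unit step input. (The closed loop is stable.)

e_ss = 0.1667

G(s) has no poles at the origin.
This is a Type 0 system. Kp = lim_{s→0} G(s) = 15/3 = 5.
e_ss = 1/(1 + Kp) = 1/(1 + 5) = 1/6 ≈ 0.1667.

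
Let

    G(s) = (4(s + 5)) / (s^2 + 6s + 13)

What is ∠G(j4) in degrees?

∠G(j4) ≈ -58.47°

At s = j4: numerator = 20 + j16, denominator = -3 + j24.
∠G = ∠num − ∠den = 38.660° − (97.125°) = -58.47°.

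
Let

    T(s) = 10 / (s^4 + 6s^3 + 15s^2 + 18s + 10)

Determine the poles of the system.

The poles are the roots of the denominator s^4 + 6s^3 + 15s^2 + 18s + 10 = 0.
No real roots exist; factor into two real quadratics: (s^2 + 2s + 2)(s^2 + 4s + 5) = 0.
Each quadratic gives a conjugate pair via the quadratic formula.

s = -1 + j, -1 - j, -2 + j, -2 - j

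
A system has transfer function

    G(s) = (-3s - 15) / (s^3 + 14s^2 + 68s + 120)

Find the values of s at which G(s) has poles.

The poles are the roots of the denominator s^3 + 14s^2 + 68s + 120 = 0.
Trying s = -6: the polynomial evaluates to 0, so (s + 6) is a factor.
Dividing out leaves s^2 + 8s + 20 = 0.
The quadratic formula then gives s = -4 ± 2j.

s = -4 + 2j, -4 - 2j, -6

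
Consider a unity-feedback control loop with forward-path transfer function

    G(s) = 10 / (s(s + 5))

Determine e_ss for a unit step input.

e_ss = 0

G(s) has one pole at the origin.
This is a Type 1 system; for a step input the steady-state error is zero.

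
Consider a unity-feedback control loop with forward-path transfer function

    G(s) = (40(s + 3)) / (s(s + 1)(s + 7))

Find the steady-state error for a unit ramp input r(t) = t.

G(s) has one pole at the origin.
This is a Type 1 system. Kv = lim_{s→0} s·G(s) = 120/7.
e_ss = 1/Kv = 1/(120/7) = 7/120 ≈ 0.05833.

e_ss = 0.05833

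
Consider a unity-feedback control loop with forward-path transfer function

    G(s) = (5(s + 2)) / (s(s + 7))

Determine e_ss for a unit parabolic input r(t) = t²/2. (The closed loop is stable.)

e_ss = ∞

G(s) has one pole at the origin.
This is a Type 1 system; Ka = lim_{s→0} s^2·G(s) = 0, so the steady-state error for a parabola input is infinite.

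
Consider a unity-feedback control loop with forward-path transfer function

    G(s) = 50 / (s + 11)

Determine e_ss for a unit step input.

e_ss = 0.1803

G(s) has no poles at the origin.
This is a Type 0 system. Kp = lim_{s→0} G(s) = 50/11.
e_ss = 1/(1 + Kp) = 1/(1 + 50/11) = 11/61 ≈ 0.1803.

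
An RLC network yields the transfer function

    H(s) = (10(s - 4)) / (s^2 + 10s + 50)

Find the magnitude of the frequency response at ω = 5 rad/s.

|H(j5)| ≈ 1.145

Substitute s = j5: numerator = -40 + j50, denominator = 25 + j50.
|H(j5)| = |-40 + j50| / |25 + j50| = 64.031 / 55.902 ≈ 1.145.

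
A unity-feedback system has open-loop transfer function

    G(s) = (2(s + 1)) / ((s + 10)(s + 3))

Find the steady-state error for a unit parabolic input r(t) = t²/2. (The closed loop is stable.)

G(s) has no poles at the origin.
This is a Type 0 system; Ka = lim_{s→0} s^2·G(s) = 0, so the steady-state error for a parabola input is infinite.

e_ss = ∞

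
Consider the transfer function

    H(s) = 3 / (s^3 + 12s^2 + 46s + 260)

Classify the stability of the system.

The denominator s^3 + 12s^2 + 46s + 260 factors as (s^2 + 2s + 26)(s + 10), giving poles at s = -1 ± 5j, -10.
Since all poles lie strictly in the left half-plane, the system is stable.

stable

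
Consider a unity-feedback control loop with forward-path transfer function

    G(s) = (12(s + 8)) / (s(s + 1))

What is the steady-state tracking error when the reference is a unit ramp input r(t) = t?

e_ss = 0.01042

G(s) has one pole at the origin.
This is a Type 1 system. Kv = lim_{s→0} s·G(s) = 96/1.
e_ss = 1/Kv = 1/(96) = 1/96 ≈ 0.01042.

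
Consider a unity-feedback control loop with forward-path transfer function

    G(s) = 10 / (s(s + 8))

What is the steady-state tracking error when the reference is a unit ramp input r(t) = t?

G(s) has one pole at the origin.
This is a Type 1 system. Kv = lim_{s→0} s·G(s) = 10/8 = 5/4.
e_ss = 1/Kv = 1/(5/4) = 4/5 ≈ 0.8000.

e_ss = 0.8000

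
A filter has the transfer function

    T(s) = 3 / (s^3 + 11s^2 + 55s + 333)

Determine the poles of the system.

s = -1 + 6j, -1 - 6j, -9

The poles are the roots of the denominator s^3 + 11s^2 + 55s + 333 = 0.
Trying s = -9: the polynomial evaluates to 0, so (s + 9) is a factor.
Dividing out leaves s^2 + 2s + 37 = 0.
The quadratic formula then gives s = -1 ± 6j.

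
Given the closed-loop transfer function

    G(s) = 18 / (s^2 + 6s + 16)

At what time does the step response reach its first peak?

Comparing s^2 + 6s + 16 to s^2 + 2ζωₙs + ωₙ²: ωₙ = 4 rad/s and ζ = 6/(2·4) = 0.75.
ζωₙ = 6/2 = 3, so ω_d = ωₙ√(1−ζ²) = √(ωₙ² − (ζωₙ)²) = √(16 − 3²) = √7 ≈ 2.646 rad/s.
t_p = π/ω_d = π/2.646 ≈ 1.187 s.

t_p ≈ 1.187 s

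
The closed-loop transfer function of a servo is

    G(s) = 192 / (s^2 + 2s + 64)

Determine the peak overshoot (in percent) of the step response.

Comparing s^2 + 2s + 64 to s^2 + 2ζωₙs + ωₙ²: ωₙ = 8 rad/s and ζ = 2/(2·8) = 0.125.
%OS = 100·exp(−πζ/√(1−ζ²)) = 100·exp(−π·0.125/√(1−0.125²)) ≈ 67.3%.

%OS ≈ 67.3%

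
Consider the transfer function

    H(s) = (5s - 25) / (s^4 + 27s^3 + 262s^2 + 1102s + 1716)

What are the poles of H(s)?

s = -5 ± j, -11, -6

The poles are the roots of the denominator s^4 + 27s^3 + 262s^2 + 1102s + 1716 = 0.
Trying s = -11: the polynomial evaluates to 0, so (s + 11) is a factor.
Dividing out leaves s^3 + 16s^2 + 86s + 156 = 0.
This factors further as (s^2 + 10s + 26)(s + 6) = 0.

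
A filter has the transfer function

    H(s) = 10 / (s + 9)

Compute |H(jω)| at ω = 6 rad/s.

Substitute s = j6: numerator = 10, denominator = 9 + j6.
|H(j6)| = |10| / |9 + j6| = 10 / 10.817 ≈ 0.9245.

|H(j6)| ≈ 0.9245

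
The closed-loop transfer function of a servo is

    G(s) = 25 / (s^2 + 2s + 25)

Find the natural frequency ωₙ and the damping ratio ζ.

Compare the denominator to the standard form s^2 + 2ζωₙs + ωₙ².
ωₙ² = 25, so ωₙ = 5 rad/s.
2ζωₙ = 2, so ζ = 2/(2·5) = 0.2.

ωₙ = 5 rad/s, ζ = 0.2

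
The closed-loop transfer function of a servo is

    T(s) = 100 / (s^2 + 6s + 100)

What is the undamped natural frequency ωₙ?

ωₙ = 10 rad/s

Compare the denominator to the standard form s^2 + 2ζωₙs + ωₙ².
ωₙ² = 100, so ωₙ = 10 rad/s.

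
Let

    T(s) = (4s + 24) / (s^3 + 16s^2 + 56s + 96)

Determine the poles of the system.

s = -2 ± 2j, -12

The poles are the roots of the denominator s^3 + 16s^2 + 56s + 96 = 0.
Trying s = -12: the polynomial evaluates to 0, so (s + 12) is a factor.
Dividing out leaves s^2 + 4s + 8 = 0.
The quadratic formula then gives s = -2 ± 2j.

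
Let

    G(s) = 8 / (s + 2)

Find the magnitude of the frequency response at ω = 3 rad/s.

|G(j3)| ≈ 2.219

Substitute s = j3: numerator = 8, denominator = 2 + j3.
|G(j3)| = |8| / |2 + j3| = 8 / 3.6056 ≈ 2.219.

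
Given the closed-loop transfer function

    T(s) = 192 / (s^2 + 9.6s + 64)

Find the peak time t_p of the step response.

t_p ≈ 0.4909 s

Comparing s^2 + 9.6s + 64 to s^2 + 2ζωₙs + ωₙ²: ωₙ = 8 rad/s and ζ = 9.6/(2·8) = 0.6.
ζωₙ = 9.6/2 = 4.8, so ω_d = ωₙ√(1−ζ²) = √(ωₙ² − (ζωₙ)²) = √(64 − 4.8²) = √40.96 = 6.400 rad/s.
t_p = π/ω_d = π/6.400 ≈ 0.4909 s.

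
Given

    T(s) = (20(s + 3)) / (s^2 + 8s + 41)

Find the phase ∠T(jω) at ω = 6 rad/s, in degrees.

∠T(j6) ≈ -20.62°

At s = j6: numerator = 60 + j120, denominator = 5 + j48.
∠T = ∠num − ∠den = 63.435° − (84.053°) = -20.62°.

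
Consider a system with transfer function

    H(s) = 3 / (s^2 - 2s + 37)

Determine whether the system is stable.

unstable

The denominator s^2 - 2s + 37 factors as (s^2 - 2s + 37), giving poles at s = 1 ± 6j.
Since the pole(s) at s = 1 + 6j, 1 - 6j lie in the right half-plane, the system is unstable.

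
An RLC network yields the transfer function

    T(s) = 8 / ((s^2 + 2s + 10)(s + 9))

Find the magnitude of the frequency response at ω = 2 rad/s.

Substitute s = j2: numerator = 8, denominator = 46 + j48.
|T(j2)| = |8| / |46 + j48| = 8 / 66.483 ≈ 0.1203.

|T(j2)| ≈ 0.1203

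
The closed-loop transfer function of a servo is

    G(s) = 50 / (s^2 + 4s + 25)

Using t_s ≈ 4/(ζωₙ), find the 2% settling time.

Comparing s^2 + 4s + 25 to s^2 + 2ζωₙs + ωₙ²: ωₙ = 5 rad/s and ζ = 4/(2·5) = 0.4.
ζωₙ = 4/2 = 2, so t_s ≈ 4/(ζωₙ) = 4/2 = 2 s.

t_s ≈ 2 s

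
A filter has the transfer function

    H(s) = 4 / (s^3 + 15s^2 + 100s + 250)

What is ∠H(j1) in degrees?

∠H(j1) ≈ -22.84°

At s = j1: numerator = 4, denominator = 235 + j99.
∠H = ∠num − ∠den = 0° − (22.845°) = -22.84°.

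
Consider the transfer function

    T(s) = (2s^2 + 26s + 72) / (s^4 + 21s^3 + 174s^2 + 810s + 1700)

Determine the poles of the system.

The poles are the roots of the denominator s^4 + 21s^3 + 174s^2 + 810s + 1700 = 0.
Trying s = -5: the polynomial evaluates to 0, so (s + 5) is a factor.
Dividing out leaves s^3 + 16s^2 + 94s + 340 = 0.
This factors further as (s^2 + 6s + 34)(s + 10) = 0.

s = -3 ± 5j, -5, -10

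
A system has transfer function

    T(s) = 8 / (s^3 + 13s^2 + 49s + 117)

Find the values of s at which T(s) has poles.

s = -2 ± 3j, -9

The poles are the roots of the denominator s^3 + 13s^2 + 49s + 117 = 0.
Trying s = -9: the polynomial evaluates to 0, so (s + 9) is a factor.
Dividing out leaves s^2 + 4s + 13 = 0.
The quadratic formula then gives s = -2 ± 3j.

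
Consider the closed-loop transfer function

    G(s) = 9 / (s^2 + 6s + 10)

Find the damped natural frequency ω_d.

Comparing s^2 + 6s + 10 to s^2 + 2ζωₙs + ωₙ²: ωₙ = √10 ≈ 3.162 rad/s and ζ = 6/(2·√10) ≈ 0.9487.
ζωₙ = 6/2 = 3, so ω_d = ωₙ√(1−ζ²) = √(ωₙ² − (ζωₙ)²) = √(10 − 3²) = √1 = 1 rad/s.

ω_d = 1 rad/s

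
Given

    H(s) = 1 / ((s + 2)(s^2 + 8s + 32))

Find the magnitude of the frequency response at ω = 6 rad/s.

Substitute s = j6: numerator = 1, denominator = -296 + j72.
|H(j6)| = |1| / |-296 + j72| = 1 / 304.63 ≈ 0.003283.

|H(j6)| ≈ 0.003283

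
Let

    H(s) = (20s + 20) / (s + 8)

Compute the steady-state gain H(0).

H(0) = 5/2 ≈ 2.500

Set s = 0: H(0) = (20) / (8) = 5/2.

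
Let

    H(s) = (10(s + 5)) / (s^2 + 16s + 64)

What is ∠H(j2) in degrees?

At s = j2: numerator = 50 + j20, denominator = 60 + j32.
∠H = ∠num − ∠den = 21.801° − (28.072°) = -6.271°.

∠H(j2) ≈ -6.271°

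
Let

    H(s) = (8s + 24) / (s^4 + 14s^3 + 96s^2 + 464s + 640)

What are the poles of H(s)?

The poles are the roots of the denominator s^4 + 14s^3 + 96s^2 + 464s + 640 = 0.
Trying s = -2: the polynomial evaluates to 0, so (s + 2) is a factor.
Dividing out leaves s^3 + 12s^2 + 72s + 320 = 0.
This factors further as (s^2 + 4s + 40)(s + 8) = 0.

s = -2 + 6j, -2 - 6j, -2, -8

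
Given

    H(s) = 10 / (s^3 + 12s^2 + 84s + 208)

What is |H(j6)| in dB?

Substitute s = j6: numerator = 10, denominator = -224 + j288.
|H(j6)| = |10| / |-224 + j288| = 10 / 364.86 ≈ 0.02741.
In decibels: 20·log₁₀(0.02741) ≈ -31.2 dB.

|H(j6)|_dB ≈ -31.2 dB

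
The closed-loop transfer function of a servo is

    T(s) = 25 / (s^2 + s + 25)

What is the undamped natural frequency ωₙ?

Compare the denominator to the standard form s^2 + 2ζωₙs + ωₙ².
ωₙ² = 25, so ωₙ = 5 rad/s.

ωₙ = 5 rad/s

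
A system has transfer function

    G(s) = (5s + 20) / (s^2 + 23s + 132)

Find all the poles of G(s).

s = -11, -12

The poles are the roots of the denominator s^2 + 23s + 132 = 0.
Factoring: (s + 11)(s + 12) = 0, so s = -11 and s = -12.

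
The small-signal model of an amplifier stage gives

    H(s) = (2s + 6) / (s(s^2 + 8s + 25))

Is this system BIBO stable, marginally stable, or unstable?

The poles can be read from the denominator factors: s = 0, -4 ± 3j.
Since the simple pole(s) at s = 0 lie on the jω-axis with none in the right half-plane, the system is marginally stable.

marginally stable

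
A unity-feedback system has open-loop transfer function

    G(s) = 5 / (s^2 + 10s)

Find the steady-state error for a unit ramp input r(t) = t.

e_ss = 2

G(s) has one pole at the origin.
This is a Type 1 system. Kv = lim_{s→0} s·G(s) = 5/10 = 1/2.
e_ss = 1/Kv = 1/(1/2) = 2.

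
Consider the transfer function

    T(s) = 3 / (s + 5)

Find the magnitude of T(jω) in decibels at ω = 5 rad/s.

Substitute s = j5: numerator = 3, denominator = 5 + j5.
|T(j5)| = |3| / |5 + j5| = 3 / 7.0711 ≈ 0.4243.
In decibels: 20·log₁₀(0.4243) ≈ -7.45 dB.

|T(j5)|_dB ≈ -7.45 dB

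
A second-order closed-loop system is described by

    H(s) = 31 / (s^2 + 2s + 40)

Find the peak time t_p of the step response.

t_p ≈ 0.5031 s

Comparing s^2 + 2s + 40 to s^2 + 2ζωₙs + ωₙ²: ωₙ = √40 ≈ 6.325 rad/s and ζ = 2/(2·√40) ≈ 0.1581.
ζωₙ = 2/2 = 1, so ω_d = ωₙ√(1−ζ²) = √(ωₙ² − (ζωₙ)²) = √(40 − 1²) = √39 ≈ 6.245 rad/s.
t_p = π/ω_d = π/6.245 ≈ 0.5031 s.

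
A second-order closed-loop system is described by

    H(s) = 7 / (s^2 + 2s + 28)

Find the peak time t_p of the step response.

Comparing s^2 + 2s + 28 to s^2 + 2ζωₙs + ωₙ²: ωₙ = √28 ≈ 5.292 rad/s and ζ = 2/(2·√28) ≈ 0.1890.
ζωₙ = 2/2 = 1, so ω_d = ωₙ√(1−ζ²) = √(ωₙ² − (ζωₙ)²) = √(28 − 1²) = √27 ≈ 5.196 rad/s.
t_p = π/ω_d = π/5.196 ≈ 0.6046 s.

t_p ≈ 0.6046 s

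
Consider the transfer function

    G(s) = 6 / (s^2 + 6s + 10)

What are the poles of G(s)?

s = -3 + j, -3 - j

The poles are the roots of the denominator s^2 + 6s + 10 = 0.
Using the quadratic formula: s = (-6 ± √(-4))/2 = -3 ± 1j.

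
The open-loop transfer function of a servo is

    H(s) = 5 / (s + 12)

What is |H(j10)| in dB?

Substitute s = j10: numerator = 5, denominator = 12 + j10.
|H(j10)| = |5| / |12 + j10| = 5 / 15.620 ≈ 0.3201.
In decibels: 20·log₁₀(0.3201) ≈ -9.89 dB.

|H(j10)|_dB ≈ -9.89 dB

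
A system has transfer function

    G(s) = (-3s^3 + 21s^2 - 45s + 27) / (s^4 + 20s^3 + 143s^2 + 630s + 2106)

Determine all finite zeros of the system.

Set the numerator to zero: -3s^3 + 21s^2 - 45s + 27 = 0, i.e. -3·(s^3 - 7s^2 + 15s - 9) = 0.
Factoring: (s - 3)^2(s - 1) = 0.

s = 3, 3, 1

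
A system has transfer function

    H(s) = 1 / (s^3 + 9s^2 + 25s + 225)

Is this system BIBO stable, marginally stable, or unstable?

The denominator s^3 + 9s^2 + 25s + 225 factors as (s^2 + 25)(s + 9), giving poles at s = ±5j, -9.
Since the simple pole(s) at s = ±5j lie on the jω-axis with none in the right half-plane, the system is marginally stable.

marginally stable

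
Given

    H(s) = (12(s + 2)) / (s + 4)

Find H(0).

H(0) = 6

At s = 0 each factor (s + a) contributes a and each (s^2 + bs + c) contributes c.
H(0) = 12·(2) / ((4)) = 24/4 = 6.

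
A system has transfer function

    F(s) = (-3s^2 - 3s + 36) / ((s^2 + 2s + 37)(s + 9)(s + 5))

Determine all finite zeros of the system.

Set the numerator to zero: -3s^2 - 3s + 36 = 0, i.e. -3·(s^2 + s - 12) = 0.
Factoring: (s - 3)(s + 4) = 0.

s = 3, -4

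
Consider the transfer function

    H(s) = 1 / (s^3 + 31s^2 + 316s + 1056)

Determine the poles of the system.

The poles are the roots of the denominator s^3 + 31s^2 + 316s + 1056 = 0.
Trying s = -12: the polynomial evaluates to 0, so (s + 12) is a factor.
Dividing out leaves s^2 + 19s + 88 = 0.
Factoring the quadratic: (s + 11)(s + 8) = 0.

s = -12, -11, -8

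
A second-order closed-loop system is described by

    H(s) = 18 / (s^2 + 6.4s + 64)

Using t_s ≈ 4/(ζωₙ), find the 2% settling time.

t_s ≈ 1.250 s

Comparing s^2 + 6.4s + 64 to s^2 + 2ζωₙs + ωₙ²: ωₙ = 8 rad/s and ζ = 6.4/(2·8) = 0.4.
ζωₙ = 6.4/2 = 3.2, so t_s ≈ 4/(ζωₙ) = 4/3.2 = 1.250 s.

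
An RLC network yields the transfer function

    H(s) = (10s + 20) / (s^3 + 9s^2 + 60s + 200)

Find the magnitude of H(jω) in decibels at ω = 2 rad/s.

Substitute s = j2: numerator = 20 + j20, denominator = 164 + j112.
|H(j2)| = |20 + j20| / |164 + j112| = 28.284 / 198.60 ≈ 0.1424.
In decibels: 20·log₁₀(0.1424) ≈ -16.9 dB.

|H(j2)|_dB ≈ -16.9 dB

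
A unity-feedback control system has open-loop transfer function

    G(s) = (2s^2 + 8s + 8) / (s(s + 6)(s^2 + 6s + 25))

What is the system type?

Type 1

The denominator has 1 factor of s at the origin (free integrator), so this is a Type 1 system.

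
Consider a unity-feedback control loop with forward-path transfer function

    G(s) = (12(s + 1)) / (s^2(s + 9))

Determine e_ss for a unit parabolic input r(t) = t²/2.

e_ss = 0.7500

G(s) has 2 poles at the origin.
This is a Type 2 system. Ka = lim_{s→0} s^2·G(s) = 12/9 = 4/3.
e_ss = 1/Ka = 1/(4/3) = 3/4 ≈ 0.7500.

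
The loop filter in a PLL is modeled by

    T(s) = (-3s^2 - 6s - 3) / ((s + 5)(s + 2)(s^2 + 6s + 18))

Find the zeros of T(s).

Set the numerator to zero: -3s^2 - 6s - 3 = 0, i.e. -3·(s^2 + 2s + 1) = 0.
Factoring: (s + 1)^2 = 0.

s = -1, -1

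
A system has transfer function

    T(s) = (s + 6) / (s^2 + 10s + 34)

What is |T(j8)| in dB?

|T(j8)|_dB ≈ -18.6 dB

Substitute s = j8: numerator = 6 + j8, denominator = -30 + j80.
|T(j8)| = |6 + j8| / |-30 + j80| = 10 / 85.440 ≈ 0.1170.
In decibels: 20·log₁₀(0.1170) ≈ -18.6 dB.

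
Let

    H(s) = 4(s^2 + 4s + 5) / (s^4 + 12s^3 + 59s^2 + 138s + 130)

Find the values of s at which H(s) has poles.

The poles are the roots of the denominator s^4 + 12s^3 + 59s^2 + 138s + 130 = 0.
No real roots exist; factor into two real quadratics: (s^2 + 6s + 13)(s^2 + 6s + 10) = 0.
Each quadratic gives a conjugate pair via the quadratic formula.

s = -3 + 2j, -3 - 2j, -3 + j, -3 - j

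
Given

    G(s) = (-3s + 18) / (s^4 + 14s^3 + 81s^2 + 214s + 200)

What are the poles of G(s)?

s = -4 + 3j, -4 - 3j, -4, -2

The poles are the roots of the denominator s^4 + 14s^3 + 81s^2 + 214s + 200 = 0.
Trying s = -4: the polynomial evaluates to 0, so (s + 4) is a factor.
Dividing out leaves s^3 + 10s^2 + 41s + 50 = 0.
This factors further as (s^2 + 8s + 25)(s + 2) = 0.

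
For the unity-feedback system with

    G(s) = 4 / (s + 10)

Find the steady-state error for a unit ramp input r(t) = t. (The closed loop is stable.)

G(s) has no poles at the origin.
This is a Type 0 system; Kv = lim_{s→0} s·G(s) = 0, so the steady-state error for a ramp input is infinite.

e_ss = ∞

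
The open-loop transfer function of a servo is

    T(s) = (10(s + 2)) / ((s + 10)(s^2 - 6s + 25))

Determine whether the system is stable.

unstable

The poles can be read from the denominator factors: s = -10, 3 ± 4j.
Since the pole(s) at s = 3 ± 4j lie in the right half-plane, the system is unstable.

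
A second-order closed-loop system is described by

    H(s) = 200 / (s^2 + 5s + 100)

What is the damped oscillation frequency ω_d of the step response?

Comparing s^2 + 5s + 100 to s^2 + 2ζωₙs + ωₙ²: ωₙ = 10 rad/s and ζ = 5/(2·10) = 0.25.
ζωₙ = 5/2 = 2.5, so ω_d = ωₙ√(1−ζ²) = √(ωₙ² − (ζωₙ)²) = √(100 − 2.5²) = √93.75 ≈ 9.682 rad/s.

ω_d ≈ 9.682 rad/s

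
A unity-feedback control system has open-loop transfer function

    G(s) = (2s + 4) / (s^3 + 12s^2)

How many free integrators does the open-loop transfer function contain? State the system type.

Factor s from the denominator: s^3 + 12s^2 = s^2·(s + 12).
There are 2 poles at the origin, so the system is Type 2.

Type 2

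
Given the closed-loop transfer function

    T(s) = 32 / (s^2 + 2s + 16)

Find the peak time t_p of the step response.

t_p ≈ 0.8112 s

Comparing s^2 + 2s + 16 to s^2 + 2ζωₙs + ωₙ²: ωₙ = 4 rad/s and ζ = 2/(2·4) = 0.25.
ζωₙ = 2/2 = 1, so ω_d = ωₙ√(1−ζ²) = √(ωₙ² − (ζωₙ)²) = √(16 − 1²) = √15 ≈ 3.873 rad/s.
t_p = π/ω_d = π/3.873 ≈ 0.8112 s.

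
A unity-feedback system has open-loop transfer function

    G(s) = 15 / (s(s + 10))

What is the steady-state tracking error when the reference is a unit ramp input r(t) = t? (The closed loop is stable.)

e_ss = 0.6667

G(s) has one pole at the origin.
This is a Type 1 system. Kv = lim_{s→0} s·G(s) = 15/10 = 3/2.
e_ss = 1/Kv = 1/(3/2) = 2/3 ≈ 0.6667.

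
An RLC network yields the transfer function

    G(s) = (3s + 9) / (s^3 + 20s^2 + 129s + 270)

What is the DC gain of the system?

Set s = 0: G(0) = (9) / (270) = 1/30.

G(0) = 1/30 ≈ 0.03333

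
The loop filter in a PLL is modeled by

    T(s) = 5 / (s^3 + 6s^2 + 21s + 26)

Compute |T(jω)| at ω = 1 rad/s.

Substitute s = j1: numerator = 5, denominator = 20 + j20.
|T(j1)| = |5| / |20 + j20| = 5 / 28.284 ≈ 0.1768.

|T(j1)| ≈ 0.1768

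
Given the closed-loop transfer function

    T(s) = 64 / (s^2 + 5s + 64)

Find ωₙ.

Compare the denominator to the standard form s^2 + 2ζωₙs + ωₙ².
ωₙ² = 64, so ωₙ = 8 rad/s.

ωₙ = 8 rad/s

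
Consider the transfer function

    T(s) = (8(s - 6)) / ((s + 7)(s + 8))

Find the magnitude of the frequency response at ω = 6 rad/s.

Substitute s = j6: numerator = -48 + j48, denominator = 20 + j90.
|T(j6)| = |-48 + j48| / |20 + j90| = 67.882 / 92.195 ≈ 0.7363.

|T(j6)| ≈ 0.7363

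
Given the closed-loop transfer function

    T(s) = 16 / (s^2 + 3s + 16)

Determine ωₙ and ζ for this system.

ωₙ = 4 rad/s, ζ = 0.375

Compare the denominator to the standard form s^2 + 2ζωₙs + ωₙ².
ωₙ² = 16, so ωₙ = 4 rad/s.
2ζωₙ = 3, so ζ = 3/(2·4) = 0.375.
With ζ = 0.375 the response is underdamped.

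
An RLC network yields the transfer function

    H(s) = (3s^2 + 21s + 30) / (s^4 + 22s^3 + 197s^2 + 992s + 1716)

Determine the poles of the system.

The poles are the roots of the denominator s^4 + 22s^3 + 197s^2 + 992s + 1716 = 0.
Trying s = -3: the polynomial evaluates to 0, so (s + 3) is a factor.
Dividing out leaves s^3 + 19s^2 + 140s + 572 = 0.
This factors further as (s^2 + 8s + 52)(s + 11) = 0.

s = -4 + 6j, -4 - 6j, -3, -11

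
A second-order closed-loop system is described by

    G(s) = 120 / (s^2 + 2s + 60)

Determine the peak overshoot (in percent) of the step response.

Comparing s^2 + 2s + 60 to s^2 + 2ζωₙs + ωₙ²: ωₙ = √60 ≈ 7.746 rad/s and ζ = 2/(2·√60) ≈ 0.1291.
%OS = 100·exp(−πζ/√(1−ζ²)) = 100·exp(−π·0.1291/√(1−0.1291²)) ≈ 66.4%.

%OS ≈ 66.4%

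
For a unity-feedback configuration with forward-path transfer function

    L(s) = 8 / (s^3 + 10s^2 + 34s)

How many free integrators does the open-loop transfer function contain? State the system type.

Factor s from the denominator: s^3 + 10s^2 + 34s = s·(s^2 + 10s + 34).
There is 1 pole at the origin, so the system is Type 1.

Type 1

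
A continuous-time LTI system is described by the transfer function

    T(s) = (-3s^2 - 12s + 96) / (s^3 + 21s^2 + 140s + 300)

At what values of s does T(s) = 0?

Set the numerator to zero: -3s^2 - 12s + 96 = 0, i.e. -3·(s^2 + 4s - 32) = 0.
Factoring: (s - 4)(s + 8) = 0.

s = 4, -8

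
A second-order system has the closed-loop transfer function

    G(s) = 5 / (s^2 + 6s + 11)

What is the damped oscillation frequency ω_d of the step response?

ω_d ≈ 1.414 rad/s

Comparing s^2 + 6s + 11 to s^2 + 2ζωₙs + ωₙ²: ωₙ = √11 ≈ 3.317 rad/s and ζ = 6/(2·√11) ≈ 0.9045.
ζωₙ = 6/2 = 3, so ω_d = ωₙ√(1−ζ²) = √(ωₙ² − (ζωₙ)²) = √(11 − 3²) = √2 ≈ 1.414 rad/s.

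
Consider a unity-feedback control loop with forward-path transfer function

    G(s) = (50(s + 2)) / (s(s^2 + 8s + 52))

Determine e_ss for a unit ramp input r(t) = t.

G(s) has one pole at the origin.
This is a Type 1 system. Kv = lim_{s→0} s·G(s) = 100/52 = 25/13.
e_ss = 1/Kv = 1/(25/13) = 13/25 ≈ 0.5200.

e_ss = 0.5200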